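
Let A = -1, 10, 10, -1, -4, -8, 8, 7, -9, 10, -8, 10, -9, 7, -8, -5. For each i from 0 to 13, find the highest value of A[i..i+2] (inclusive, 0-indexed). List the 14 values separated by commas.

(-1, 10, 10) → max 10
(10, 10, -1) → max 10
(10, -1, -4) → max 10
(-1, -4, -8) → max -1
(-4, -8, 8) → max 8
(-8, 8, 7) → max 8
(8, 7, -9) → max 8
(7, -9, 10) → max 10
(-9, 10, -8) → max 10
(10, -8, 10) → max 10
(-8, 10, -9) → max 10
(10, -9, 7) → max 10
(-9, 7, -8) → max 7
(7, -8, -5) → max 7

10, 10, 10, -1, 8, 8, 8, 10, 10, 10, 10, 10, 7, 7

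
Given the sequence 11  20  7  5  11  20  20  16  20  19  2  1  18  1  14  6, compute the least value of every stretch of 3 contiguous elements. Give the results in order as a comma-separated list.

11 20 7 → min 7
20 7 5 → min 5
7 5 11 → min 5
5 11 20 → min 5
11 20 20 → min 11
20 20 16 → min 16
20 16 20 → min 16
16 20 19 → min 16
20 19 2 → min 2
19 2 1 → min 1
2 1 18 → min 1
1 18 1 → min 1
18 1 14 → min 1
1 14 6 → min 1

7, 5, 5, 5, 11, 16, 16, 16, 2, 1, 1, 1, 1, 1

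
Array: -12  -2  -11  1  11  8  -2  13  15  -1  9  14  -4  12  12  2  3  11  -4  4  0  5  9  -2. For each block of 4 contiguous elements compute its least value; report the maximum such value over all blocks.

2

-12 -2 -11 1 → min -12
-2 -11 1 11 → min -11
-11 1 11 8 → min -11
1 11 8 -2 → min -2
11 8 -2 13 → min -2
8 -2 13 15 → min -2
-2 13 15 -1 → min -2
13 15 -1 9 → min -1
15 -1 9 14 → min -1
-1 9 14 -4 → min -4
9 14 -4 12 → min -4
14 -4 12 12 → min -4
-4 12 12 2 → min -4
12 12 2 3 → min 2
12 2 3 11 → min 2
2 3 11 -4 → min -4
3 11 -4 4 → min -4
11 -4 4 0 → min -4
-4 4 0 5 → min -4
4 0 5 9 → min 0
0 5 9 -2 → min -2
Maximum of these is 2.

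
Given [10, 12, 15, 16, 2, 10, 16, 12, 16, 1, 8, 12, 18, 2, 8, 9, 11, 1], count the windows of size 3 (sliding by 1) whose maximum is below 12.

(10, 12, 15) → max 15
(12, 15, 16) → max 16
(15, 16, 2) → max 16
(16, 2, 10) → max 16
(2, 10, 16) → max 16
(10, 16, 12) → max 16
(16, 12, 16) → max 16
(12, 16, 1) → max 16
(16, 1, 8) → max 16
(1, 8, 12) → max 12
(8, 12, 18) → max 18
(12, 18, 2) → max 18
(18, 2, 8) → max 18
(2, 8, 9) → max 9  < 12 ✓
(8, 9, 11) → max 11  < 12 ✓
(9, 11, 1) → max 11  < 12 ✓
3 windows satisfy the condition.

3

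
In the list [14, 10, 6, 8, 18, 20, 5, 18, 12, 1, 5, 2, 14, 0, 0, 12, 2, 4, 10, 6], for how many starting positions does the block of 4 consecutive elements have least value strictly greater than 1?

8

[14, 10, 6, 8] → min 6  > 1 ✓
[10, 6, 8, 18] → min 6  > 1 ✓
[6, 8, 18, 20] → min 6  > 1 ✓
[8, 18, 20, 5] → min 5  > 1 ✓
[18, 20, 5, 18] → min 5  > 1 ✓
[20, 5, 18, 12] → min 5  > 1 ✓
[5, 18, 12, 1] → min 1
[18, 12, 1, 5] → min 1
[12, 1, 5, 2] → min 1
[1, 5, 2, 14] → min 1
[5, 2, 14, 0] → min 0
[2, 14, 0, 0] → min 0
[14, 0, 0, 12] → min 0
[0, 0, 12, 2] → min 0
[0, 12, 2, 4] → min 0
[12, 2, 4, 10] → min 2  > 1 ✓
[2, 4, 10, 6] → min 2  > 1 ✓
8 windows satisfy the condition.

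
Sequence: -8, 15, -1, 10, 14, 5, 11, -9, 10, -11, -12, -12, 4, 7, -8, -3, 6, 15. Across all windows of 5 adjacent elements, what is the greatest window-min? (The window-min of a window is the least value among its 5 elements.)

Each size-5 window and its min:
-8 15 -1 10 14 → min -8
15 -1 10 14 5 → min -1
-1 10 14 5 11 → min -1
10 14 5 11 -9 → min -9
14 5 11 -9 10 → min -9
5 11 -9 10 -11 → min -11
11 -9 10 -11 -12 → min -12
-9 10 -11 -12 -12 → min -12
10 -11 -12 -12 4 → min -12
-11 -12 -12 4 7 → min -12
-12 -12 4 7 -8 → min -12
-12 4 7 -8 -3 → min -12
4 7 -8 -3 6 → min -8
7 -8 -3 6 15 → min -8
Greatest of these is -1.

-1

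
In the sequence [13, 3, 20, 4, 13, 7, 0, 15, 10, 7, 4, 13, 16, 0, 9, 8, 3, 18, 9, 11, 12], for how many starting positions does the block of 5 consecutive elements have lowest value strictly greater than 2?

7

(13, 3, 20, 4, 13) → min 3  > 2 ✓
(3, 20, 4, 13, 7) → min 3  > 2 ✓
(20, 4, 13, 7, 0) → min 0
(4, 13, 7, 0, 15) → min 0
(13, 7, 0, 15, 10) → min 0
(7, 0, 15, 10, 7) → min 0
(0, 15, 10, 7, 4) → min 0
(15, 10, 7, 4, 13) → min 4  > 2 ✓
(10, 7, 4, 13, 16) → min 4  > 2 ✓
(7, 4, 13, 16, 0) → min 0
(4, 13, 16, 0, 9) → min 0
(13, 16, 0, 9, 8) → min 0
(16, 0, 9, 8, 3) → min 0
(0, 9, 8, 3, 18) → min 0
(9, 8, 3, 18, 9) → min 3  > 2 ✓
(8, 3, 18, 9, 11) → min 3  > 2 ✓
(3, 18, 9, 11, 12) → min 3  > 2 ✓
7 windows satisfy the condition.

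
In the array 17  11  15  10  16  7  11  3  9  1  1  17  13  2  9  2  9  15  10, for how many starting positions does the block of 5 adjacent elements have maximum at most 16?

[17, 11, 15, 10, 16] → max 17
[11, 15, 10, 16, 7] → max 16  ≤ 16 ✓
[15, 10, 16, 7, 11] → max 16  ≤ 16 ✓
[10, 16, 7, 11, 3] → max 16  ≤ 16 ✓
[16, 7, 11, 3, 9] → max 16  ≤ 16 ✓
[7, 11, 3, 9, 1] → max 11  ≤ 16 ✓
[11, 3, 9, 1, 1] → max 11  ≤ 16 ✓
[3, 9, 1, 1, 17] → max 17
[9, 1, 1, 17, 13] → max 17
[1, 1, 17, 13, 2] → max 17
[1, 17, 13, 2, 9] → max 17
[17, 13, 2, 9, 2] → max 17
[13, 2, 9, 2, 9] → max 13  ≤ 16 ✓
[2, 9, 2, 9, 15] → max 15  ≤ 16 ✓
[9, 2, 9, 15, 10] → max 15  ≤ 16 ✓
9 windows satisfy the condition.

9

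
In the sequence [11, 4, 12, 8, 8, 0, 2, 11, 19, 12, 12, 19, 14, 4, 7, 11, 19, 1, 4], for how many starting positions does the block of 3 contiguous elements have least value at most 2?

6

[11, 4, 12] → min 4
[4, 12, 8] → min 4
[12, 8, 8] → min 8
[8, 8, 0] → min 0  ≤ 2 ✓
[8, 0, 2] → min 0  ≤ 2 ✓
[0, 2, 11] → min 0  ≤ 2 ✓
[2, 11, 19] → min 2  ≤ 2 ✓
[11, 19, 12] → min 11
[19, 12, 12] → min 12
[12, 12, 19] → min 12
[12, 19, 14] → min 12
[19, 14, 4] → min 4
[14, 4, 7] → min 4
[4, 7, 11] → min 4
[7, 11, 19] → min 7
[11, 19, 1] → min 1  ≤ 2 ✓
[19, 1, 4] → min 1  ≤ 2 ✓
6 windows satisfy the condition.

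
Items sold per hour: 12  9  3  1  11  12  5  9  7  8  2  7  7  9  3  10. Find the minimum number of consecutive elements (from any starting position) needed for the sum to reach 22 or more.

2

Extend right; whenever the sum reaches 22, record the length and shrink from the left:
add 12: running sum 12 < 22
add 9: running sum 21 < 22
end 2: [12, 9, 3] sum 24, len 3
end 3: [12, 9, 3, 1] sum 25, len 4
end 4: [9, 3, 1, 11] sum 24, len 4
end 5: [11, 12] sum 23, len 2
end 6: [11, 12, 5] sum 28, len 3
end 7: [12, 5, 9] sum 26, len 3
end 8: [12, 5, 9, 7] sum 33, len 4
end 9: [9, 7, 8] sum 24, len 3
end 10: [9, 7, 8, 2] sum 26, len 4
end 11: [7, 8, 2, 7] sum 24, len 4
end 12: [8, 2, 7, 7] sum 24, len 4
end 13: [7, 7, 9] sum 23, len 3
end 14: [7, 7, 9, 3] sum 26, len 4
end 15: [9, 3, 10] sum 22, len 3
Shortest qualifying length: 2.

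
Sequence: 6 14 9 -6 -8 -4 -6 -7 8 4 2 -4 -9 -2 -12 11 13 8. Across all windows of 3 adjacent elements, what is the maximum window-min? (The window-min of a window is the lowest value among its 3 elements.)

8

Window mins for each of the 16 positions:
(6, 14, 9) → min 6
(14, 9, -6) → min -6
(9, -6, -8) → min -8
(-6, -8, -4) → min -8
(-8, -4, -6) → min -8
(-4, -6, -7) → min -7
(-6, -7, 8) → min -7
(-7, 8, 4) → min -7
(8, 4, 2) → min 2
(4, 2, -4) → min -4
(2, -4, -9) → min -9
(-4, -9, -2) → min -9
(-9, -2, -12) → min -12
(-2, -12, 11) → min -12
(-12, 11, 13) → min -12
(11, 13, 8) → min 8
Maximum of these is 8.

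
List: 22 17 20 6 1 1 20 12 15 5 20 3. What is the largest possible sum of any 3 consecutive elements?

[22, 17, 20] → sum 59
[17, 20, 6] → sum 43
[20, 6, 1] → sum 27
[6, 1, 1] → sum 8
[1, 1, 20] → sum 22
[1, 20, 12] → sum 33
[20, 12, 15] → sum 47
[12, 15, 5] → sum 32
[15, 5, 20] → sum 40
[5, 20, 3] → sum 28
Largest of these is 59.

59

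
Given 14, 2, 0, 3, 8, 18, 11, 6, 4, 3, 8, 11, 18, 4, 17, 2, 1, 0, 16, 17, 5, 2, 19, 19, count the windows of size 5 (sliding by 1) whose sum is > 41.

10

(14, 2, 0, 3, 8) → sum 27
(2, 0, 3, 8, 18) → sum 31
(0, 3, 8, 18, 11) → sum 40
(3, 8, 18, 11, 6) → sum 46  > 41 ✓
(8, 18, 11, 6, 4) → sum 47  > 41 ✓
(18, 11, 6, 4, 3) → sum 42  > 41 ✓
(11, 6, 4, 3, 8) → sum 32
(6, 4, 3, 8, 11) → sum 32
(4, 3, 8, 11, 18) → sum 44  > 41 ✓
(3, 8, 11, 18, 4) → sum 44  > 41 ✓
(8, 11, 18, 4, 17) → sum 58  > 41 ✓
(11, 18, 4, 17, 2) → sum 52  > 41 ✓
(18, 4, 17, 2, 1) → sum 42  > 41 ✓
(4, 17, 2, 1, 0) → sum 24
(17, 2, 1, 0, 16) → sum 36
(2, 1, 0, 16, 17) → sum 36
(1, 0, 16, 17, 5) → sum 39
(0, 16, 17, 5, 2) → sum 40
(16, 17, 5, 2, 19) → sum 59  > 41 ✓
(17, 5, 2, 19, 19) → sum 62  > 41 ✓
10 windows satisfy the condition.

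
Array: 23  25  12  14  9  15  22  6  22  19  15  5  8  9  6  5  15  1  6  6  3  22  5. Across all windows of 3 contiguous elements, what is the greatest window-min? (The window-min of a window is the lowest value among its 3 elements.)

23 25 12 → min 12
25 12 14 → min 12
12 14 9 → min 9
14 9 15 → min 9
9 15 22 → min 9
15 22 6 → min 6
22 6 22 → min 6
6 22 19 → min 6
22 19 15 → min 15
19 15 5 → min 5
15 5 8 → min 5
5 8 9 → min 5
8 9 6 → min 6
9 6 5 → min 5
6 5 15 → min 5
5 15 1 → min 1
15 1 6 → min 1
1 6 6 → min 1
6 6 3 → min 3
6 3 22 → min 3
3 22 5 → min 3
Greatest of these is 15.

15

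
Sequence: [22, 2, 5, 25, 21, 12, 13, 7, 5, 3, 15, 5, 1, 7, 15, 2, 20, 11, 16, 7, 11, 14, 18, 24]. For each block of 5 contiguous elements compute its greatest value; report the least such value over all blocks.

Window maxs for each of the 20 positions:
(22, 2, 5, 25, 21) → max 25
(2, 5, 25, 21, 12) → max 25
(5, 25, 21, 12, 13) → max 25
(25, 21, 12, 13, 7) → max 25
(21, 12, 13, 7, 5) → max 21
(12, 13, 7, 5, 3) → max 13
(13, 7, 5, 3, 15) → max 15
(7, 5, 3, 15, 5) → max 15
(5, 3, 15, 5, 1) → max 15
(3, 15, 5, 1, 7) → max 15
(15, 5, 1, 7, 15) → max 15
(5, 1, 7, 15, 2) → max 15
(1, 7, 15, 2, 20) → max 20
(7, 15, 2, 20, 11) → max 20
(15, 2, 20, 11, 16) → max 20
(2, 20, 11, 16, 7) → max 20
(20, 11, 16, 7, 11) → max 20
(11, 16, 7, 11, 14) → max 16
(16, 7, 11, 14, 18) → max 18
(7, 11, 14, 18, 24) → max 24
Least of these is 13.

13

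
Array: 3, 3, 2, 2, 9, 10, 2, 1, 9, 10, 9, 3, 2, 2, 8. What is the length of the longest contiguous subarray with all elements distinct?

[3] len 1
[3] len 1
[3, 2] len 2
[2] len 1
[2, 9] len 2
[2, 9, 10] len 3
[9, 10, 2] len 3
[9, 10, 2, 1] len 4
[10, 2, 1, 9] len 4
[2, 1, 9, 10] len 4
[10, 9] len 2
[10, 9, 3] len 3
[10, 9, 3, 2] len 4
[2] len 1
[2, 8] len 2
Longest all-distinct length: 4.

4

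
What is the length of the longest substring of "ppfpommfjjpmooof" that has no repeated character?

add p: [p] len 1
add p (repeat p, move left end past it): [p] len 1
add f: [p, f] len 2
add p (repeat p, move left end past it): [f, p] len 2
add o: [f, p, o] len 3
add m: [f, p, o, m] len 4
add m (repeat m, move left end past it): [m] len 1
add f: [m, f] len 2
add j: [m, f, j] len 3
add j (repeat j, move left end past it): [j] len 1
add p: [j, p] len 2
add m: [j, p, m] len 3
add o: [j, p, m, o] len 4
add o (repeat o, move left end past it): [o] len 1
add o (repeat o, move left end past it): [o] len 1
add f: [o, f] len 2
Longest all-distinct length: 4.

4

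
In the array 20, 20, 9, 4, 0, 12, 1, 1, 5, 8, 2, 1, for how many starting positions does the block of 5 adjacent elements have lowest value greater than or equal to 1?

[20, 20, 9, 4, 0] → min 0
[20, 9, 4, 0, 12] → min 0
[9, 4, 0, 12, 1] → min 0
[4, 0, 12, 1, 1] → min 0
[0, 12, 1, 1, 5] → min 0
[12, 1, 1, 5, 8] → min 1  ≥ 1 ✓
[1, 1, 5, 8, 2] → min 1  ≥ 1 ✓
[1, 5, 8, 2, 1] → min 1  ≥ 1 ✓
3 windows satisfy the condition.

3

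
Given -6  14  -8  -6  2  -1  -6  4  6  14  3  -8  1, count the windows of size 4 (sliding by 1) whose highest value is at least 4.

-6 14 -8 -6 → max 14  ≥ 4 ✓
14 -8 -6 2 → max 14  ≥ 4 ✓
-8 -6 2 -1 → max 2
-6 2 -1 -6 → max 2
2 -1 -6 4 → max 4  ≥ 4 ✓
-1 -6 4 6 → max 6  ≥ 4 ✓
-6 4 6 14 → max 14  ≥ 4 ✓
4 6 14 3 → max 14  ≥ 4 ✓
6 14 3 -8 → max 14  ≥ 4 ✓
14 3 -8 1 → max 14  ≥ 4 ✓
8 windows satisfy the condition.

8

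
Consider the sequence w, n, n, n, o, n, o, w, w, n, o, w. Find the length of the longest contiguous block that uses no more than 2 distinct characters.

6

Extend right; when distinct count exceeds 2, shrink from the left:
[w] 1 distinct, len 1
[w, n] 2 distinct, len 2
[w, n, n] 2 distinct, len 3
[w, n, n, n] 2 distinct, len 4
[n, n, n, o] 2 distinct, len 4
[n, n, n, o, n] 2 distinct, len 5
[n, n, n, o, n, o] 2 distinct, len 6
[o, w] 2 distinct, len 2
[o, w, w] 2 distinct, len 3
[w, w, n] 2 distinct, len 3
[n, o] 2 distinct, len 2
[o, w] 2 distinct, len 2
Longest length with ≤2 distinct: 6.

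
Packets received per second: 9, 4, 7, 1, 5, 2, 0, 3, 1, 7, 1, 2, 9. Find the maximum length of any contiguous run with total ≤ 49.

12

→ 9: sum 9, len 1
→ 4: sum 13, len 2
→ 7: sum 20, len 3
→ 1: sum 21, len 4
→ 5: sum 26, len 5
→ 2: sum 28, len 6
→ 0: sum 28, len 7
→ 3: sum 31, len 8
→ 1: sum 32, len 9
→ 7: sum 39, len 10
→ 1: sum 40, len 11
→ 2: sum 42, len 12
→ 9 (dropped 9): sum 42, len 12
Longest length seen: 12.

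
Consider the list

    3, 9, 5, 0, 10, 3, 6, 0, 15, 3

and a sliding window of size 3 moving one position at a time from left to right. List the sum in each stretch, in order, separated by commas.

Sliding a size-3 window across the 10 values:
(3, 9, 5) → sum 17
(9, 5, 0) → sum 14
(5, 0, 10) → sum 15
(0, 10, 3) → sum 13
(10, 3, 6) → sum 19
(3, 6, 0) → sum 9
(6, 0, 15) → sum 21
(0, 15, 3) → sum 18

17, 14, 15, 13, 19, 9, 21, 18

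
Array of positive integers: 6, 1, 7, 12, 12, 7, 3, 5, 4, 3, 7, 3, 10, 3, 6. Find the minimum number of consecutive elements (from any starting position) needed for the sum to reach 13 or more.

add 6: running sum 6 < 13
add 1: running sum 7 < 13
add 7: shortest ending here [6, 1, 7] sum 14, len 3
add 12: shortest ending here [7, 12] sum 19, len 2
add 12: shortest ending here [12, 12] sum 24, len 2
add 7: shortest ending here [12, 7] sum 19, len 2
add 3: shortest ending here [12, 7, 3] sum 22, len 3
add 5: shortest ending here [7, 3, 5] sum 15, len 3
add 4: shortest ending here [7, 3, 5, 4] sum 19, len 4
add 3: shortest ending here [3, 5, 4, 3] sum 15, len 4
add 7: shortest ending here [4, 3, 7] sum 14, len 3
add 3: shortest ending here [3, 7, 3] sum 13, len 3
add 10: shortest ending here [3, 10] sum 13, len 2
add 3: shortest ending here [10, 3] sum 13, len 2
add 6: shortest ending here [10, 3, 6] sum 19, len 3
Shortest qualifying length: 2.

2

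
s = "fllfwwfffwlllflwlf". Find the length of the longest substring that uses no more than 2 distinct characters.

7

[f] 1 distinct, len 1
[f, l] 2 distinct, len 2
[f, l, l] 2 distinct, len 3
[f, l, l, f] 2 distinct, len 4
[f, w] 2 distinct, len 2
[f, w, w] 2 distinct, len 3
[f, w, w, f] 2 distinct, len 4
[f, w, w, f, f] 2 distinct, len 5
[f, w, w, f, f, f] 2 distinct, len 6
[f, w, w, f, f, f, w] 2 distinct, len 7
[w, l] 2 distinct, len 2
[w, l, l] 2 distinct, len 3
[w, l, l, l] 2 distinct, len 4
[l, l, l, f] 2 distinct, len 4
[l, l, l, f, l] 2 distinct, len 5
[l, w] 2 distinct, len 2
[l, w, l] 2 distinct, len 3
[l, f] 2 distinct, len 2
Longest length with ≤2 distinct: 7.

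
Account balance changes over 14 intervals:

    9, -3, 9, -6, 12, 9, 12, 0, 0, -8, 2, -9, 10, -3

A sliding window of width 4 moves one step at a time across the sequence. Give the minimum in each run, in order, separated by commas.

[9, -3, 9, -6] → min -6
[-3, 9, -6, 12] → min -6
[9, -6, 12, 9] → min -6
[-6, 12, 9, 12] → min -6
[12, 9, 12, 0] → min 0
[9, 12, 0, 0] → min 0
[12, 0, 0, -8] → min -8
[0, 0, -8, 2] → min -8
[0, -8, 2, -9] → min -9
[-8, 2, -9, 10] → min -9
[2, -9, 10, -3] → min -9

-6, -6, -6, -6, 0, 0, -8, -8, -9, -9, -9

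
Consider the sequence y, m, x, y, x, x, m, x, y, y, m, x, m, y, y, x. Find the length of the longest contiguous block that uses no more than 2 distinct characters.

[y] 1 distinct, len 1
[y, m] 2 distinct, len 2
[m, x] 2 distinct, len 2
[x, y] 2 distinct, len 2
[x, y, x] 2 distinct, len 3
[x, y, x, x] 2 distinct, len 4
[x, x, m] 2 distinct, len 3
[x, x, m, x] 2 distinct, len 4
[x, y] 2 distinct, len 2
[x, y, y] 2 distinct, len 3
[y, y, m] 2 distinct, len 3
[m, x] 2 distinct, len 2
[m, x, m] 2 distinct, len 3
[m, y] 2 distinct, len 2
[m, y, y] 2 distinct, len 3
[y, y, x] 2 distinct, len 3
Longest length with ≤2 distinct: 4.

4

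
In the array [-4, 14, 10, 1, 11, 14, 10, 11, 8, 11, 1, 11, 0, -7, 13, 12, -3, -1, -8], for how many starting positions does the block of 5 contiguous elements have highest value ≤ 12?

[-4, 14, 10, 1, 11] → max 14
[14, 10, 1, 11, 14] → max 14
[10, 1, 11, 14, 10] → max 14
[1, 11, 14, 10, 11] → max 14
[11, 14, 10, 11, 8] → max 14
[14, 10, 11, 8, 11] → max 14
[10, 11, 8, 11, 1] → max 11  ≤ 12 ✓
[11, 8, 11, 1, 11] → max 11  ≤ 12 ✓
[8, 11, 1, 11, 0] → max 11  ≤ 12 ✓
[11, 1, 11, 0, -7] → max 11  ≤ 12 ✓
[1, 11, 0, -7, 13] → max 13
[11, 0, -7, 13, 12] → max 13
[0, -7, 13, 12, -3] → max 13
[-7, 13, 12, -3, -1] → max 13
[13, 12, -3, -1, -8] → max 13
4 windows satisfy the condition.

4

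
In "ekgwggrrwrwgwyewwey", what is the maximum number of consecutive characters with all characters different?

[e] len 1
[e, k] len 2
[e, k, g] len 3
[e, k, g, w] len 4
[w, g] len 2
[g] len 1
[g, r] len 2
[r] len 1
[r, w] len 2
[w, r] len 2
[r, w] len 2
[r, w, g] len 3
[g, w] len 2
[g, w, y] len 3
[g, w, y, e] len 4
[y, e, w] len 3
[w] len 1
[w, e] len 2
[w, e, y] len 3
Longest all-distinct length: 4.

4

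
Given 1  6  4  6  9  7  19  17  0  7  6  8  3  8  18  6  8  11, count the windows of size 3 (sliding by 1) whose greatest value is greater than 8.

(1, 6, 4) → max 6
(6, 4, 6) → max 6
(4, 6, 9) → max 9  > 8 ✓
(6, 9, 7) → max 9  > 8 ✓
(9, 7, 19) → max 19  > 8 ✓
(7, 19, 17) → max 19  > 8 ✓
(19, 17, 0) → max 19  > 8 ✓
(17, 0, 7) → max 17  > 8 ✓
(0, 7, 6) → max 7
(7, 6, 8) → max 8
(6, 8, 3) → max 8
(8, 3, 8) → max 8
(3, 8, 18) → max 18  > 8 ✓
(8, 18, 6) → max 18  > 8 ✓
(18, 6, 8) → max 18  > 8 ✓
(6, 8, 11) → max 11  > 8 ✓
10 windows satisfy the condition.

10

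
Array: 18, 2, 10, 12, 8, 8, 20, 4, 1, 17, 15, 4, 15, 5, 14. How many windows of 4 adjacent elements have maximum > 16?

8

(18, 2, 10, 12) → max 18  > 16 ✓
(2, 10, 12, 8) → max 12
(10, 12, 8, 8) → max 12
(12, 8, 8, 20) → max 20  > 16 ✓
(8, 8, 20, 4) → max 20  > 16 ✓
(8, 20, 4, 1) → max 20  > 16 ✓
(20, 4, 1, 17) → max 20  > 16 ✓
(4, 1, 17, 15) → max 17  > 16 ✓
(1, 17, 15, 4) → max 17  > 16 ✓
(17, 15, 4, 15) → max 17  > 16 ✓
(15, 4, 15, 5) → max 15
(4, 15, 5, 14) → max 15
8 windows satisfy the condition.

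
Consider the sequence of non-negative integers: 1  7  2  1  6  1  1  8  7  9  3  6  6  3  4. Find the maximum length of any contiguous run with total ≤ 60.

add 1: [1] sum 1, len 1
add 7: [1, 7] sum 8, len 2
add 2: [1, 7, 2] sum 10, len 3
add 1: [1, 7, 2, 1] sum 11, len 4
add 6: [1, 7, 2, 1, 6] sum 17, len 5
add 1: [1, 7, 2, 1, 6, 1] sum 18, len 6
add 1: [1, 7, 2, 1, 6, 1, 1] sum 19, len 7
add 8: [1, 7, 2, 1, 6, 1, 1, 8] sum 27, len 8
add 7: [1, 7, 2, 1, 6, 1, 1, 8, 7] sum 34, len 9
add 9: [1, 7, 2, 1, 6, 1, 1, 8, 7, 9] sum 43, len 10
add 3: [1, 7, 2, 1, 6, 1, 1, 8, 7, 9, 3] sum 46, len 11
add 6: [1, 7, 2, 1, 6, 1, 1, 8, 7, 9, 3, 6] sum 52, len 12
add 6: [1, 7, 2, 1, 6, 1, 1, 8, 7, 9, 3, 6, 6] sum 58, len 13
add 3: [7, 2, 1, 6, 1, 1, 8, 7, 9, 3, 6, 6, 3] sum 60, len 13
add 4: [2, 1, 6, 1, 1, 8, 7, 9, 3, 6, 6, 3, 4] sum 57, len 13
Longest length seen: 13.

13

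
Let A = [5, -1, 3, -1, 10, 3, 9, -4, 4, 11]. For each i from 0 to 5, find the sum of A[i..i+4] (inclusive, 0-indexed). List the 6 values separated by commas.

[5, -1, 3, -1, 10] → sum 16
[-1, 3, -1, 10, 3] → sum 14
[3, -1, 10, 3, 9] → sum 24
[-1, 10, 3, 9, -4] → sum 17
[10, 3, 9, -4, 4] → sum 22
[3, 9, -4, 4, 11] → sum 23

16, 14, 24, 17, 22, 23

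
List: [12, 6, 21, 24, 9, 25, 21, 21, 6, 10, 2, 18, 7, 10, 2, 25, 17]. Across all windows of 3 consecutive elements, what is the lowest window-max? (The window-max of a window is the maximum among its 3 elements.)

10

Each size-3 window and its max:
(12, 6, 21) → max 21
(6, 21, 24) → max 24
(21, 24, 9) → max 24
(24, 9, 25) → max 25
(9, 25, 21) → max 25
(25, 21, 21) → max 25
(21, 21, 6) → max 21
(21, 6, 10) → max 21
(6, 10, 2) → max 10
(10, 2, 18) → max 18
(2, 18, 7) → max 18
(18, 7, 10) → max 18
(7, 10, 2) → max 10
(10, 2, 25) → max 25
(2, 25, 17) → max 25
Lowest of these is 10.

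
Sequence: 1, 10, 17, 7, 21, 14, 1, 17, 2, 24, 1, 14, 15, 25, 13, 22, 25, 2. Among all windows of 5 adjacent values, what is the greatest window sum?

Window sums for each of the 14 positions:
1 10 17 7 21 → sum 56
10 17 7 21 14 → sum 69
17 7 21 14 1 → sum 60
7 21 14 1 17 → sum 60
21 14 1 17 2 → sum 55
14 1 17 2 24 → sum 58
1 17 2 24 1 → sum 45
17 2 24 1 14 → sum 58
2 24 1 14 15 → sum 56
24 1 14 15 25 → sum 79
1 14 15 25 13 → sum 68
14 15 25 13 22 → sum 89
15 25 13 22 25 → sum 100
25 13 22 25 2 → sum 87
Greatest of these is 100.

100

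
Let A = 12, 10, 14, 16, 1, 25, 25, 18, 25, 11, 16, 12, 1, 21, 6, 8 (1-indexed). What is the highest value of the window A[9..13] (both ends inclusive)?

25

Elements at indices 9..13: 25, 11, 16, 12, 1
max(25, 11, 16, 12, 1) = 25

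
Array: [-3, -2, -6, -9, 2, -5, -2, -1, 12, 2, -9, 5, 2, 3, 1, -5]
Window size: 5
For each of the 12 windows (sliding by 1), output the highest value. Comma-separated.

Sliding a size-5 window across the 16 values:
(-3, -2, -6, -9, 2) → max 2
(-2, -6, -9, 2, -5) → max 2
(-6, -9, 2, -5, -2) → max 2
(-9, 2, -5, -2, -1) → max 2
(2, -5, -2, -1, 12) → max 12
(-5, -2, -1, 12, 2) → max 12
(-2, -1, 12, 2, -9) → max 12
(-1, 12, 2, -9, 5) → max 12
(12, 2, -9, 5, 2) → max 12
(2, -9, 5, 2, 3) → max 5
(-9, 5, 2, 3, 1) → max 5
(5, 2, 3, 1, -5) → max 5

2, 2, 2, 2, 12, 12, 12, 12, 12, 5, 5, 5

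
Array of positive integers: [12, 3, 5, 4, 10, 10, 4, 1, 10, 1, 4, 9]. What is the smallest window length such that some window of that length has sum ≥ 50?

Extend right; whenever the sum reaches 50, record the length and shrink from the left:
add 12: running sum 12 < 50
add 3: running sum 15 < 50
add 5: running sum 20 < 50
add 4: running sum 24 < 50
add 10: running sum 34 < 50
add 10: running sum 44 < 50
add 4: running sum 48 < 50
add 1: running sum 49 < 50
end 8: [12, 3, 5, 4, 10, 10, 4, 1, 10] sum 59, len 9
end 9: [12, 3, 5, 4, 10, 10, 4, 1, 10, 1] sum 60, len 10
end 10: [3, 5, 4, 10, 10, 4, 1, 10, 1, 4] sum 52, len 10
end 11: [4, 10, 10, 4, 1, 10, 1, 4, 9] sum 53, len 9
Shortest qualifying length: 9.

9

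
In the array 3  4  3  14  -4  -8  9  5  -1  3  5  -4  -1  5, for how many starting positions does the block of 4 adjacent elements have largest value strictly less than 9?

4

[3, 4, 3, 14] → max 14
[4, 3, 14, -4] → max 14
[3, 14, -4, -8] → max 14
[14, -4, -8, 9] → max 14
[-4, -8, 9, 5] → max 9
[-8, 9, 5, -1] → max 9
[9, 5, -1, 3] → max 9
[5, -1, 3, 5] → max 5  < 9 ✓
[-1, 3, 5, -4] → max 5  < 9 ✓
[3, 5, -4, -1] → max 5  < 9 ✓
[5, -4, -1, 5] → max 5  < 9 ✓
4 windows satisfy the condition.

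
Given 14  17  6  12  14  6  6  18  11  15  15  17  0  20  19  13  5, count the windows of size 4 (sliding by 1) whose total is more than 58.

(14, 17, 6, 12) → sum 49
(17, 6, 12, 14) → sum 49
(6, 12, 14, 6) → sum 38
(12, 14, 6, 6) → sum 38
(14, 6, 6, 18) → sum 44
(6, 6, 18, 11) → sum 41
(6, 18, 11, 15) → sum 50
(18, 11, 15, 15) → sum 59  > 58 ✓
(11, 15, 15, 17) → sum 58
(15, 15, 17, 0) → sum 47
(15, 17, 0, 20) → sum 52
(17, 0, 20, 19) → sum 56
(0, 20, 19, 13) → sum 52
(20, 19, 13, 5) → sum 57
1 window satisfy the condition.

1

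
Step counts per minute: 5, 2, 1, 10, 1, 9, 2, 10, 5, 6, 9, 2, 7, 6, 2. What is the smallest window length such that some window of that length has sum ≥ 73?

Extend right; whenever the sum reaches 73, record the length and shrink from the left:
add 5: running sum 5 < 73
add 2: running sum 7 < 73
add 1: running sum 8 < 73
add 10: running sum 18 < 73
add 1: running sum 19 < 73
add 9: running sum 28 < 73
add 2: running sum 30 < 73
add 10: running sum 40 < 73
add 5: running sum 45 < 73
add 6: running sum 51 < 73
add 9: running sum 60 < 73
add 2: running sum 62 < 73
add 7: running sum 69 < 73
add 6: shortest ending here [5, 2, 1, 10, 1, 9, 2, 10, 5, 6, 9, 2, 7, 6] sum 75, len 14
add 2: shortest ending here [5, 2, 1, 10, 1, 9, 2, 10, 5, 6, 9, 2, 7, 6, 2] sum 77, len 15
Shortest qualifying length: 14.

14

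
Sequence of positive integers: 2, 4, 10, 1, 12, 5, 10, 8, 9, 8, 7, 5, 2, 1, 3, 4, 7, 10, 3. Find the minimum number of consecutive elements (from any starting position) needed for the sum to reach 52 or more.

add 2: running sum 2 < 52
add 4: running sum 6 < 52
add 10: running sum 16 < 52
add 1: running sum 17 < 52
add 12: running sum 29 < 52
add 5: running sum 34 < 52
add 10: running sum 44 < 52
end 7: [2, 4, 10, 1, 12, 5, 10, 8] sum 52, len 8
end 8: [10, 1, 12, 5, 10, 8, 9] sum 55, len 7
end 9: [12, 5, 10, 8, 9, 8] sum 52, len 6
end 10: [12, 5, 10, 8, 9, 8, 7] sum 59, len 7
end 11: [5, 10, 8, 9, 8, 7, 5] sum 52, len 7
end 12: [5, 10, 8, 9, 8, 7, 5, 2] sum 54, len 8
end 13: [5, 10, 8, 9, 8, 7, 5, 2, 1] sum 55, len 9
end 14: [10, 8, 9, 8, 7, 5, 2, 1, 3] sum 53, len 9
end 15: [10, 8, 9, 8, 7, 5, 2, 1, 3, 4] sum 57, len 10
end 16: [8, 9, 8, 7, 5, 2, 1, 3, 4, 7] sum 54, len 10
end 17: [9, 8, 7, 5, 2, 1, 3, 4, 7, 10] sum 56, len 10
end 18: [9, 8, 7, 5, 2, 1, 3, 4, 7, 10, 3] sum 59, len 11
Shortest qualifying length: 6.

6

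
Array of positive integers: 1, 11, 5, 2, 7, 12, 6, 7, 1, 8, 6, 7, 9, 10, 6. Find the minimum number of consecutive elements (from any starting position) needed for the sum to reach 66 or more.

9

add 1: running sum 1 < 66
add 11: running sum 12 < 66
add 5: running sum 17 < 66
add 2: running sum 19 < 66
add 7: running sum 26 < 66
add 12: running sum 38 < 66
add 6: running sum 44 < 66
add 7: running sum 51 < 66
add 1: running sum 52 < 66
add 8: running sum 60 < 66
end 10: [1, 11, 5, 2, 7, 12, 6, 7, 1, 8, 6] sum 66, len 11
end 11: [11, 5, 2, 7, 12, 6, 7, 1, 8, 6, 7] sum 72, len 11
end 12: [5, 2, 7, 12, 6, 7, 1, 8, 6, 7, 9] sum 70, len 11
end 13: [12, 6, 7, 1, 8, 6, 7, 9, 10] sum 66, len 9
end 14: [12, 6, 7, 1, 8, 6, 7, 9, 10, 6] sum 72, len 10
Shortest qualifying length: 9.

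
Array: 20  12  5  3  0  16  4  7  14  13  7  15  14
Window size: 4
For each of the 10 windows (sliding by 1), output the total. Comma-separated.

40, 20, 24, 23, 27, 41, 38, 41, 49, 49

20 12 5 3 → sum 40
12 5 3 0 → sum 20
5 3 0 16 → sum 24
3 0 16 4 → sum 23
0 16 4 7 → sum 27
16 4 7 14 → sum 41
4 7 14 13 → sum 38
7 14 13 7 → sum 41
14 13 7 15 → sum 49
13 7 15 14 → sum 49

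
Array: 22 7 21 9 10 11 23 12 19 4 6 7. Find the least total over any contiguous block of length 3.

17

22 7 21 → sum 50
7 21 9 → sum 37
21 9 10 → sum 40
9 10 11 → sum 30
10 11 23 → sum 44
11 23 12 → sum 46
23 12 19 → sum 54
12 19 4 → sum 35
19 4 6 → sum 29
4 6 7 → sum 17
Least of these is 17.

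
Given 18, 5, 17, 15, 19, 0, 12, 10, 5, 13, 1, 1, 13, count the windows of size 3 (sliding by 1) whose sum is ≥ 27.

7

18 5 17 → sum 40  ≥ 27 ✓
5 17 15 → sum 37  ≥ 27 ✓
17 15 19 → sum 51  ≥ 27 ✓
15 19 0 → sum 34  ≥ 27 ✓
19 0 12 → sum 31  ≥ 27 ✓
0 12 10 → sum 22
12 10 5 → sum 27  ≥ 27 ✓
10 5 13 → sum 28  ≥ 27 ✓
5 13 1 → sum 19
13 1 1 → sum 15
1 1 13 → sum 15
7 windows satisfy the condition.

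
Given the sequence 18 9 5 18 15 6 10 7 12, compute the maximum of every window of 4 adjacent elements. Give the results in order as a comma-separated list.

18, 18, 18, 18, 15, 12

(18, 9, 5, 18) → max 18
(9, 5, 18, 15) → max 18
(5, 18, 15, 6) → max 18
(18, 15, 6, 10) → max 18
(15, 6, 10, 7) → max 15
(6, 10, 7, 12) → max 12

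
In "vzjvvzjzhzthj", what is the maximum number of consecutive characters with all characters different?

4

[v] len 1
[v, z] len 2
[v, z, j] len 3
[z, j, v] len 3
[v] len 1
[v, z] len 2
[v, z, j] len 3
[j, z] len 2
[j, z, h] len 3
[h, z] len 2
[h, z, t] len 3
[z, t, h] len 3
[z, t, h, j] len 4
Longest all-distinct length: 4.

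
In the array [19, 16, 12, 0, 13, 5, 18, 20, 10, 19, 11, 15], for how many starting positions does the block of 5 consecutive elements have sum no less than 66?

4

(19, 16, 12, 0, 13) → sum 60
(16, 12, 0, 13, 5) → sum 46
(12, 0, 13, 5, 18) → sum 48
(0, 13, 5, 18, 20) → sum 56
(13, 5, 18, 20, 10) → sum 66  ≥ 66 ✓
(5, 18, 20, 10, 19) → sum 72  ≥ 66 ✓
(18, 20, 10, 19, 11) → sum 78  ≥ 66 ✓
(20, 10, 19, 11, 15) → sum 75  ≥ 66 ✓
4 windows satisfy the condition.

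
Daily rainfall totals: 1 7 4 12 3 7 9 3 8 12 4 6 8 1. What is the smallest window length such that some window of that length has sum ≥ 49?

Extend right; whenever the sum reaches 49, record the length and shrink from the left:
add 1: running sum 1 < 49
add 7: running sum 8 < 49
add 4: running sum 12 < 49
add 12: running sum 24 < 49
add 3: running sum 27 < 49
add 7: running sum 34 < 49
add 9: running sum 43 < 49
add 3: running sum 46 < 49
add 8: shortest ending here [7, 4, 12, 3, 7, 9, 3, 8] sum 53, len 8
add 12: shortest ending here [12, 3, 7, 9, 3, 8, 12] sum 54, len 7
add 4: shortest ending here [12, 3, 7, 9, 3, 8, 12, 4] sum 58, len 8
add 6: shortest ending here [7, 9, 3, 8, 12, 4, 6] sum 49, len 7
add 8: shortest ending here [9, 3, 8, 12, 4, 6, 8] sum 50, len 7
add 1: shortest ending here [9, 3, 8, 12, 4, 6, 8, 1] sum 51, len 8
Shortest qualifying length: 7.

7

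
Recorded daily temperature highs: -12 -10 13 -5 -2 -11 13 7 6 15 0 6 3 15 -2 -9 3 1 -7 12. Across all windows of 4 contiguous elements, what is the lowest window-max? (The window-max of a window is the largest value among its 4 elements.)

-12 -10 13 -5 → max 13
-10 13 -5 -2 → max 13
13 -5 -2 -11 → max 13
-5 -2 -11 13 → max 13
-2 -11 13 7 → max 13
-11 13 7 6 → max 13
13 7 6 15 → max 15
7 6 15 0 → max 15
6 15 0 6 → max 15
15 0 6 3 → max 15
0 6 3 15 → max 15
6 3 15 -2 → max 15
3 15 -2 -9 → max 15
15 -2 -9 3 → max 15
-2 -9 3 1 → max 3
-9 3 1 -7 → max 3
3 1 -7 12 → max 12
Lowest of these is 3.

3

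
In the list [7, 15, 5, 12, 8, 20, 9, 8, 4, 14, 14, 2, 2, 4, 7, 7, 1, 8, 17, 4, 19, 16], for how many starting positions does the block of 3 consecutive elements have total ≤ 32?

15

(7, 15, 5) → sum 27  ≤ 32 ✓
(15, 5, 12) → sum 32  ≤ 32 ✓
(5, 12, 8) → sum 25  ≤ 32 ✓
(12, 8, 20) → sum 40
(8, 20, 9) → sum 37
(20, 9, 8) → sum 37
(9, 8, 4) → sum 21  ≤ 32 ✓
(8, 4, 14) → sum 26  ≤ 32 ✓
(4, 14, 14) → sum 32  ≤ 32 ✓
(14, 14, 2) → sum 30  ≤ 32 ✓
(14, 2, 2) → sum 18  ≤ 32 ✓
(2, 2, 4) → sum 8  ≤ 32 ✓
(2, 4, 7) → sum 13  ≤ 32 ✓
(4, 7, 7) → sum 18  ≤ 32 ✓
(7, 7, 1) → sum 15  ≤ 32 ✓
(7, 1, 8) → sum 16  ≤ 32 ✓
(1, 8, 17) → sum 26  ≤ 32 ✓
(8, 17, 4) → sum 29  ≤ 32 ✓
(17, 4, 19) → sum 40
(4, 19, 16) → sum 39
15 windows satisfy the condition.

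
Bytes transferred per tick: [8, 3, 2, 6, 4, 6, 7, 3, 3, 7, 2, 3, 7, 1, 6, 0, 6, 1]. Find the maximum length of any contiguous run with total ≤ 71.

17

add 8: [8] sum 8, len 1
add 3: [8, 3] sum 11, len 2
add 2: [8, 3, 2] sum 13, len 3
add 6: [8, 3, 2, 6] sum 19, len 4
add 4: [8, 3, 2, 6, 4] sum 23, len 5
add 6: [8, 3, 2, 6, 4, 6] sum 29, len 6
add 7: [8, 3, 2, 6, 4, 6, 7] sum 36, len 7
add 3: [8, 3, 2, 6, 4, 6, 7, 3] sum 39, len 8
add 3: [8, 3, 2, 6, 4, 6, 7, 3, 3] sum 42, len 9
add 7: [8, 3, 2, 6, 4, 6, 7, 3, 3, 7] sum 49, len 10
add 2: [8, 3, 2, 6, 4, 6, 7, 3, 3, 7, 2] sum 51, len 11
add 3: [8, 3, 2, 6, 4, 6, 7, 3, 3, 7, 2, 3] sum 54, len 12
add 7: [8, 3, 2, 6, 4, 6, 7, 3, 3, 7, 2, 3, 7] sum 61, len 13
add 1: [8, 3, 2, 6, 4, 6, 7, 3, 3, 7, 2, 3, 7, 1] sum 62, len 14
add 6: [8, 3, 2, 6, 4, 6, 7, 3, 3, 7, 2, 3, 7, 1, 6] sum 68, len 15
add 0: [8, 3, 2, 6, 4, 6, 7, 3, 3, 7, 2, 3, 7, 1, 6, 0] sum 68, len 16
add 6: [3, 2, 6, 4, 6, 7, 3, 3, 7, 2, 3, 7, 1, 6, 0, 6] sum 66, len 16
add 1: [3, 2, 6, 4, 6, 7, 3, 3, 7, 2, 3, 7, 1, 6, 0, 6, 1] sum 67, len 17
Longest length seen: 17.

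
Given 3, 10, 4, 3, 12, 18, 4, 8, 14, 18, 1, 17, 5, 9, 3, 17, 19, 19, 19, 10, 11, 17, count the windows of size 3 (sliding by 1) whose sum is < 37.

(3, 10, 4) → sum 17  < 37 ✓
(10, 4, 3) → sum 17  < 37 ✓
(4, 3, 12) → sum 19  < 37 ✓
(3, 12, 18) → sum 33  < 37 ✓
(12, 18, 4) → sum 34  < 37 ✓
(18, 4, 8) → sum 30  < 37 ✓
(4, 8, 14) → sum 26  < 37 ✓
(8, 14, 18) → sum 40
(14, 18, 1) → sum 33  < 37 ✓
(18, 1, 17) → sum 36  < 37 ✓
(1, 17, 5) → sum 23  < 37 ✓
(17, 5, 9) → sum 31  < 37 ✓
(5, 9, 3) → sum 17  < 37 ✓
(9, 3, 17) → sum 29  < 37 ✓
(3, 17, 19) → sum 39
(17, 19, 19) → sum 55
(19, 19, 19) → sum 57
(19, 19, 10) → sum 48
(19, 10, 11) → sum 40
(10, 11, 17) → sum 38
13 windows satisfy the condition.

13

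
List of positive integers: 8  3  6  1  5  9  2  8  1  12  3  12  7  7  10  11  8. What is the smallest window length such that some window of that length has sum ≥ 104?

Extend right; whenever the sum reaches 104, record the length and shrink from the left:
add 8: running sum 8 < 104
add 3: running sum 11 < 104
add 6: running sum 17 < 104
add 1: running sum 18 < 104
add 5: running sum 23 < 104
add 9: running sum 32 < 104
add 2: running sum 34 < 104
add 8: running sum 42 < 104
add 1: running sum 43 < 104
add 12: running sum 55 < 104
add 3: running sum 58 < 104
add 12: running sum 70 < 104
add 7: running sum 77 < 104
add 7: running sum 84 < 104
add 10: running sum 94 < 104
end 15: [8, 3, 6, 1, 5, 9, 2, 8, 1, 12, 3, 12, 7, 7, 10, 11] sum 105, len 16
end 16: [3, 6, 1, 5, 9, 2, 8, 1, 12, 3, 12, 7, 7, 10, 11, 8] sum 105, len 16
Shortest qualifying length: 16.

16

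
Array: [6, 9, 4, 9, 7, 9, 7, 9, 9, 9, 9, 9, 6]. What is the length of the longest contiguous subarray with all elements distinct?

add 6: [6] len 1
add 9: [6, 9] len 2
add 4: [6, 9, 4] len 3
add 9 (repeat 9, move left end past it): [4, 9] len 2
add 7: [4, 9, 7] len 3
add 9 (repeat 9, move left end past it): [7, 9] len 2
add 7 (repeat 7, move left end past it): [9, 7] len 2
add 9 (repeat 9, move left end past it): [7, 9] len 2
add 9 (repeat 9, move left end past it): [9] len 1
add 9 (repeat 9, move left end past it): [9] len 1
add 9 (repeat 9, move left end past it): [9] len 1
add 9 (repeat 9, move left end past it): [9] len 1
add 6: [9, 6] len 2
Longest all-distinct length: 3.

3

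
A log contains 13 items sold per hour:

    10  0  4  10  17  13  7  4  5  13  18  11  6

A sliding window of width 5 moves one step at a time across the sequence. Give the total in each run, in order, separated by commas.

(10, 0, 4, 10, 17) → sum 41
(0, 4, 10, 17, 13) → sum 44
(4, 10, 17, 13, 7) → sum 51
(10, 17, 13, 7, 4) → sum 51
(17, 13, 7, 4, 5) → sum 46
(13, 7, 4, 5, 13) → sum 42
(7, 4, 5, 13, 18) → sum 47
(4, 5, 13, 18, 11) → sum 51
(5, 13, 18, 11, 6) → sum 53

41, 44, 51, 51, 46, 42, 47, 51, 53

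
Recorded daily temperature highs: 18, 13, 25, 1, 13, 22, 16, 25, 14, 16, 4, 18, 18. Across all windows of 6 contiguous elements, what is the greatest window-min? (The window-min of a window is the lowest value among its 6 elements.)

(18, 13, 25, 1, 13, 22) → min 1
(13, 25, 1, 13, 22, 16) → min 1
(25, 1, 13, 22, 16, 25) → min 1
(1, 13, 22, 16, 25, 14) → min 1
(13, 22, 16, 25, 14, 16) → min 13
(22, 16, 25, 14, 16, 4) → min 4
(16, 25, 14, 16, 4, 18) → min 4
(25, 14, 16, 4, 18, 18) → min 4
Greatest of these is 13.

13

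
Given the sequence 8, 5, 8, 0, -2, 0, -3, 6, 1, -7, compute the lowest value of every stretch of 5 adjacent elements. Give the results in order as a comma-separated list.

-2, -2, -3, -3, -3, -7

8 5 8 0 -2 → min -2
5 8 0 -2 0 → min -2
8 0 -2 0 -3 → min -3
0 -2 0 -3 6 → min -3
-2 0 -3 6 1 → min -3
0 -3 6 1 -7 → min -7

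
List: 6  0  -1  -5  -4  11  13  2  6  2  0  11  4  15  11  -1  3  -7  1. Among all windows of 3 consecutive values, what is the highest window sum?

30

Each size-3 window and its sum:
[6, 0, -1] → sum 5
[0, -1, -5] → sum -6
[-1, -5, -4] → sum -10
[-5, -4, 11] → sum 2
[-4, 11, 13] → sum 20
[11, 13, 2] → sum 26
[13, 2, 6] → sum 21
[2, 6, 2] → sum 10
[6, 2, 0] → sum 8
[2, 0, 11] → sum 13
[0, 11, 4] → sum 15
[11, 4, 15] → sum 30
[4, 15, 11] → sum 30
[15, 11, -1] → sum 25
[11, -1, 3] → sum 13
[-1, 3, -7] → sum -5
[3, -7, 1] → sum -3
Highest of these is 30.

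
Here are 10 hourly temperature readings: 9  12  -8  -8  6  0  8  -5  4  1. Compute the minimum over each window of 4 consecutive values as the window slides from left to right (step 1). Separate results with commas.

9 12 -8 -8 → min -8
12 -8 -8 6 → min -8
-8 -8 6 0 → min -8
-8 6 0 8 → min -8
6 0 8 -5 → min -5
0 8 -5 4 → min -5
8 -5 4 1 → min -5

-8, -8, -8, -8, -5, -5, -5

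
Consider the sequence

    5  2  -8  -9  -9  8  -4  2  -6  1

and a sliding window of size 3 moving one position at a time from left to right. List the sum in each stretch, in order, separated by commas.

-1, -15, -26, -10, -5, 6, -8, -3

Sliding a size-3 window across the 10 values:
5 2 -8 → sum -1
2 -8 -9 → sum -15
-8 -9 -9 → sum -26
-9 -9 8 → sum -10
-9 8 -4 → sum -5
8 -4 2 → sum 6
-4 2 -6 → sum -8
2 -6 1 → sum -3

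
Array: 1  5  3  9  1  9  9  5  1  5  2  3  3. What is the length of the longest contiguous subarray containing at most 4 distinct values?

10

[1] 1 distinct, len 1
[1, 5] 2 distinct, len 2
[1, 5, 3] 3 distinct, len 3
[1, 5, 3, 9] 4 distinct, len 4
[1, 5, 3, 9, 1] 4 distinct, len 5
[1, 5, 3, 9, 1, 9] 4 distinct, len 6
[1, 5, 3, 9, 1, 9, 9] 4 distinct, len 7
[1, 5, 3, 9, 1, 9, 9, 5] 4 distinct, len 8
[1, 5, 3, 9, 1, 9, 9, 5, 1] 4 distinct, len 9
[1, 5, 3, 9, 1, 9, 9, 5, 1, 5] 4 distinct, len 10
[9, 1, 9, 9, 5, 1, 5, 2] 4 distinct, len 8
[5, 1, 5, 2, 3] 4 distinct, len 5
[5, 1, 5, 2, 3, 3] 4 distinct, len 6
Longest length with ≤4 distinct: 10.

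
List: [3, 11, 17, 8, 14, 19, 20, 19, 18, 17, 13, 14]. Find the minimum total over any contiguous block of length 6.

(3, 11, 17, 8, 14, 19) → sum 72
(11, 17, 8, 14, 19, 20) → sum 89
(17, 8, 14, 19, 20, 19) → sum 97
(8, 14, 19, 20, 19, 18) → sum 98
(14, 19, 20, 19, 18, 17) → sum 107
(19, 20, 19, 18, 17, 13) → sum 106
(20, 19, 18, 17, 13, 14) → sum 101
Minimum of these is 72.

72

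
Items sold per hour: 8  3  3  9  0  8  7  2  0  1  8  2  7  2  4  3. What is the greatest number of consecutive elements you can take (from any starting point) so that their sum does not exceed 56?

14

add 8: [8] sum 8, len 1
add 3: [8, 3] sum 11, len 2
add 3: [8, 3, 3] sum 14, len 3
add 9: [8, 3, 3, 9] sum 23, len 4
add 0: [8, 3, 3, 9, 0] sum 23, len 5
add 8: [8, 3, 3, 9, 0, 8] sum 31, len 6
add 7: [8, 3, 3, 9, 0, 8, 7] sum 38, len 7
add 2: [8, 3, 3, 9, 0, 8, 7, 2] sum 40, len 8
add 0: [8, 3, 3, 9, 0, 8, 7, 2, 0] sum 40, len 9
add 1: [8, 3, 3, 9, 0, 8, 7, 2, 0, 1] sum 41, len 10
add 8: [8, 3, 3, 9, 0, 8, 7, 2, 0, 1, 8] sum 49, len 11
add 2: [8, 3, 3, 9, 0, 8, 7, 2, 0, 1, 8, 2] sum 51, len 12
add 7: [3, 3, 9, 0, 8, 7, 2, 0, 1, 8, 2, 7] sum 50, len 12
add 2: [3, 3, 9, 0, 8, 7, 2, 0, 1, 8, 2, 7, 2] sum 52, len 13
add 4: [3, 3, 9, 0, 8, 7, 2, 0, 1, 8, 2, 7, 2, 4] sum 56, len 14
add 3: [3, 9, 0, 8, 7, 2, 0, 1, 8, 2, 7, 2, 4, 3] sum 56, len 14
Longest length seen: 14.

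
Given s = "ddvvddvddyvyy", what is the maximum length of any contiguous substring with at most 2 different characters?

[d] 1 distinct, len 1
[d, d] 1 distinct, len 2
[d, d, v] 2 distinct, len 3
[d, d, v, v] 2 distinct, len 4
[d, d, v, v, d] 2 distinct, len 5
[d, d, v, v, d, d] 2 distinct, len 6
[d, d, v, v, d, d, v] 2 distinct, len 7
[d, d, v, v, d, d, v, d] 2 distinct, len 8
[d, d, v, v, d, d, v, d, d] 2 distinct, len 9
[d, d, y] 2 distinct, len 3
[y, v] 2 distinct, len 2
[y, v, y] 2 distinct, len 3
[y, v, y, y] 2 distinct, len 4
Longest length with ≤2 distinct: 9.

9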